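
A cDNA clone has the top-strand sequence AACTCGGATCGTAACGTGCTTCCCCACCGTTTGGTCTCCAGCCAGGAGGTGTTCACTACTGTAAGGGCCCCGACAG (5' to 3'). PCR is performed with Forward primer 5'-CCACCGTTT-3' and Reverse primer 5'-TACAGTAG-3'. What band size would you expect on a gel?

40 bp

The forward primer matches the template at positions 24–32.
Taking the reverse complement of TACAGTAG gives CTACTGTA, found at positions 56–63 on the template; the primer anneals here to the top strand with its 3' end pointing upstream.
The product runs from position 24 to position 63, so its length is 63 − 24 + 1 = 40 bp.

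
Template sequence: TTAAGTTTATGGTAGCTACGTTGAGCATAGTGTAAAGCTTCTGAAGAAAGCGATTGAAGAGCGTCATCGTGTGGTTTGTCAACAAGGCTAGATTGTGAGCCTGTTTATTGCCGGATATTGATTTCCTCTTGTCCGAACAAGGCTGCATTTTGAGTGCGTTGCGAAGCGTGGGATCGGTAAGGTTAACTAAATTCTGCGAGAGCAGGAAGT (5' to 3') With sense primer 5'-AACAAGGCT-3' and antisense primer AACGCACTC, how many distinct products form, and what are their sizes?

The forward primer AACAAGGCT matches the top strand at positions 81–89, 136–144.
The reverse primer's reverse complement is GAGTGCGTT, matching at positions 152–160.
Each forward site pairs with the reverse site to give a product ending at position 160: sizes 80, 25 bp.

Two products: 80 bp, 25 bp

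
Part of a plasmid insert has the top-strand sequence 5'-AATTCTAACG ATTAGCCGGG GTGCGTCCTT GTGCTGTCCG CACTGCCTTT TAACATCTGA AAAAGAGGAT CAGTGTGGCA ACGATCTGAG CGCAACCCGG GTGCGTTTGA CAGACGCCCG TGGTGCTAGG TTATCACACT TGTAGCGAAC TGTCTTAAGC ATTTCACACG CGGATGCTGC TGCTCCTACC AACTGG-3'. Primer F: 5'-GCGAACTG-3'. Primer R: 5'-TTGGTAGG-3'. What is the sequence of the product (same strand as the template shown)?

Scanning the template, GCGAACTG occurs at positions 145–152; this primer anneals to the bottom strand there with its 3' end pointing downstream.
Taking the reverse complement of TTGGTAGG gives CCTACCAA, found at positions 185–192 on the template; the primer anneals here to the top strand with its 3' end pointing upstream.
The product is the template from position 145 through 192 (48 bp).

5'-GCGAACTGTCTTAAGCATTTCACACGCGGATGCTGCTGCTCCTACCAA-3'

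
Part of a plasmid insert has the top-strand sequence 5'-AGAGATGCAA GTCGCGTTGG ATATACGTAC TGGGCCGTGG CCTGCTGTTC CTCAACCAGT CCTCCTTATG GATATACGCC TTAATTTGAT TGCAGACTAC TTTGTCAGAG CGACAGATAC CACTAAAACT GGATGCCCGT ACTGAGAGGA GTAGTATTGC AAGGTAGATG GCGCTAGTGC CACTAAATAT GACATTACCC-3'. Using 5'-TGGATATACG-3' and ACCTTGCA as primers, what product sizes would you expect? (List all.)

148 bp, 97 bp

The forward primer TGGATATACG matches the top strand at positions 18–27, 69–78.
The reverse primer's reverse complement is TGCAAGGT, matching at positions 158–165.
Each forward site pairs with the reverse site to give a product ending at position 165: sizes 148, 97 bp.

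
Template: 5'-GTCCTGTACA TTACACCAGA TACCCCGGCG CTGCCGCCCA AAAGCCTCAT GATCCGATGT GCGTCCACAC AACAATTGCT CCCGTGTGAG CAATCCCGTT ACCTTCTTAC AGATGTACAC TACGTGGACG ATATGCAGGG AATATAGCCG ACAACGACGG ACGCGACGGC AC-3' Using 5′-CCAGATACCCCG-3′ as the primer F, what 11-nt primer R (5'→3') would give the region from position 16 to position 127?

5'-CCACGTAGTGT-3'

The product's 3' end on the top strand is position 127.
The reverse primer anneals to the top strand over positions 117–127, i.e. to ACACTACGTGG.
Its sequence written 5'→3' is the reverse complement: CCACGTAGTGT.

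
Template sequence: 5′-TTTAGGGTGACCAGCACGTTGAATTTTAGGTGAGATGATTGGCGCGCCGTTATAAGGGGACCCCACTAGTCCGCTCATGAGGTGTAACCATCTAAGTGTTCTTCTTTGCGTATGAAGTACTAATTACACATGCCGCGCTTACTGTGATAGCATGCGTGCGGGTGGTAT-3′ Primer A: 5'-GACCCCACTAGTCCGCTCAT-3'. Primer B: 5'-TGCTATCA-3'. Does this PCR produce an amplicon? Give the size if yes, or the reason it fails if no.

Yes — a 94 bp product.

Primer A (GACCCCACTAGTCCGCTCAT) matches the top strand at positions 59–78; it acts as a forward primer.
Primer B's reverse complement is TGATAGCA, matching the top strand at positions 145–152; it acts as a reverse primer.
The 3' ends face each other across positions 59–152, giving a 94 bp product.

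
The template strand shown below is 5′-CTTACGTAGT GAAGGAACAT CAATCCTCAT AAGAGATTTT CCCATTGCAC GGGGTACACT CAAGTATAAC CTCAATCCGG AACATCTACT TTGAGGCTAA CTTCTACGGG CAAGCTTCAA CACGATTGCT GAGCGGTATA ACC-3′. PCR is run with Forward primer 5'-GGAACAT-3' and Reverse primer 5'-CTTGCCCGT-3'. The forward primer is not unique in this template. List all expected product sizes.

The forward primer GGAACAT matches the top strand at positions 14–20, 79–85.
The reverse primer's reverse complement is ACGGGCAAG, matching at positions 106–114.
Each forward site pairs with the reverse site to give a product ending at position 114: sizes 101, 36 bp.

101 bp, 36 bp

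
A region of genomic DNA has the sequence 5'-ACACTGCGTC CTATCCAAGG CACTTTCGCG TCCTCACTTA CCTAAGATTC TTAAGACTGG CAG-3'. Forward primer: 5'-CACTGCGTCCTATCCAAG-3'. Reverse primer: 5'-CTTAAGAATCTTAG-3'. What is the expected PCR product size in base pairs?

Forward primer CACTGCGTCCTATCCAAG is found on the top strand at positions 2–19.
Taking the reverse complement of CTTAAGAATCTTAG gives CTAAGATTCTTAAG, found at positions 42–55 on the template; the primer anneals here to the top strand with its 3' end pointing upstream.
Amplicon spans positions 2–55: 54 bp.

54 bp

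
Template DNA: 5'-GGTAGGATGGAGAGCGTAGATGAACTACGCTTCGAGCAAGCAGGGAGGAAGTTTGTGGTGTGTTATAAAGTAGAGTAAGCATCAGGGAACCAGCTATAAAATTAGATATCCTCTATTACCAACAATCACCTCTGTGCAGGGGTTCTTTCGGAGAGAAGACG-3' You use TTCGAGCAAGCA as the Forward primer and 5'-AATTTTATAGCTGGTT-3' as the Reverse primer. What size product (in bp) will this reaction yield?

73 bp

The forward primer matches the template at positions 31–42.
Taking the reverse complement of AATTTTATAGCTGGTT gives AACCAGCTATAAAATT, found at positions 88–103 on the template; the primer anneals here to the top strand with its 3' end pointing upstream.
The product runs from position 31 to position 103, so its length is 103 − 31 + 1 = 73 bp.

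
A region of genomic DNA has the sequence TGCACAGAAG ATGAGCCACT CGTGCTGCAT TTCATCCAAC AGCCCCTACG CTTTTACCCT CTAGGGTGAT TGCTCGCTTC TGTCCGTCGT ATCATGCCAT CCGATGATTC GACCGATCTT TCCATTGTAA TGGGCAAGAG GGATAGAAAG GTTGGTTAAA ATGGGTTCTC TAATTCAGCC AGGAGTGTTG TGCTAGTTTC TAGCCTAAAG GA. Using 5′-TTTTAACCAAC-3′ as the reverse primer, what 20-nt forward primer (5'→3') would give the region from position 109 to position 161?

The reverse primer's reverse complement GTTGGTTAAAA matches the template at positions 151–161; the product starts at position 109.
The forward primer is identical to the top strand over positions 109–128: TCGACCGATCTTTCCATTGT.

5'-TCGACCGATCTTTCCATTGT-3'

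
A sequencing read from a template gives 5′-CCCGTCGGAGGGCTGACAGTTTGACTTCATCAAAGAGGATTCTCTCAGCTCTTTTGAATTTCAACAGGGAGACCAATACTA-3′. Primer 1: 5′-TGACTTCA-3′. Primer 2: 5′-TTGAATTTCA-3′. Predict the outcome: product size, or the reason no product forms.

Primer 1 (TGACTTCA) matches the top strand at positions 22–29 (3' end points downstream).
Primer 2 (TTGAATTTCA) also matches the top strand directly, at positions 54–63 — its reverse complement TGAAATTCAA is not present.
Both primers anneal to the bottom strand with 3' ends pointing the same way, so neither can prime synthesis back toward the other.

No product — both primers anneal to the same strand and extend in the same direction.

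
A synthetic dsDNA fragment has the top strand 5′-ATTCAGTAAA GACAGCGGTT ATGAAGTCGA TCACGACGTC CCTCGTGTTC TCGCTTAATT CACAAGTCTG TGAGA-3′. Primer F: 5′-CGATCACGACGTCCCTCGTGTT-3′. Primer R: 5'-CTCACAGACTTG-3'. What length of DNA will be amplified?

The forward primer matches the template at positions 28–49.
Reverse complement of the reverse primer: CAAGTCTGTGAG. This occurs on the top strand at positions 63–74.
Product length = (reverse-primer end) − (forward-primer start) + 1 = 74 − 28 + 1 = 47 bp.

47 bp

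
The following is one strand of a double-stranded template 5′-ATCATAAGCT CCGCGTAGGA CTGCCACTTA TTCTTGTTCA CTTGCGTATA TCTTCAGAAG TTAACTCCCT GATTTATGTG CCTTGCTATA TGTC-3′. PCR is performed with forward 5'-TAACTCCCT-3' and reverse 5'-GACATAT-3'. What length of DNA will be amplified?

33 bp

Scanning the template, TAACTCCCT occurs at positions 62–70; this primer anneals to the bottom strand there with its 3' end pointing downstream.
Reverse complement of the reverse primer: ATATGTC. This occurs on the top strand at positions 88–94.
Amplicon spans positions 62–94: 33 bp.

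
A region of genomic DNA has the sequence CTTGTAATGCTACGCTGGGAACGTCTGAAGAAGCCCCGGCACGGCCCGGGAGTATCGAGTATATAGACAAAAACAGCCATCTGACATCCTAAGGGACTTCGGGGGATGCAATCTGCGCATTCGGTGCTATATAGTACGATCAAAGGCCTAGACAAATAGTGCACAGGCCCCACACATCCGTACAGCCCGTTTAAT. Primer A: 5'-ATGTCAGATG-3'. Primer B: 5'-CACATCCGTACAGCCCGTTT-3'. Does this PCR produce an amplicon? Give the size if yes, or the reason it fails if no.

Primer A (ATGTCAGATG) has reverse complement CATCTGACAT, which matches the top strand at positions 78–87; primer A anneals to the top strand there with its 3' end pointing upstream toward position 78.
Primer B (CACATCCGTACAGCCCGTTT) matches the top strand directly at positions 173–192; it anneals to the bottom strand with its 3' end pointing downstream toward position 192.
The 3' ends diverge (primer A extends toward position 1, primer B toward position 195), so the primers never converge on a shared product.

No product — the primers' 3' ends point away from each other.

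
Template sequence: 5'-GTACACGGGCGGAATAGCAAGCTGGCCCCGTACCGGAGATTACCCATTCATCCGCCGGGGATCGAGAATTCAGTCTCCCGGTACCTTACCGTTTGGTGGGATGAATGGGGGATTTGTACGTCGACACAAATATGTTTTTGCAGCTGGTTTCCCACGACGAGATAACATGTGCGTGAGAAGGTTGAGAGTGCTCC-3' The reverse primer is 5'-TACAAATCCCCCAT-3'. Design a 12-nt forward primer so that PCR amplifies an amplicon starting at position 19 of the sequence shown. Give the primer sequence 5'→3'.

The reverse primer's reverse complement ATGGGGGATTTGTA matches the template at positions 105–118; the product starts at position 19.
The forward primer is identical to the top strand over positions 19–30: AAGCTGGCCCCG.

5'-AAGCTGGCCCCG-3'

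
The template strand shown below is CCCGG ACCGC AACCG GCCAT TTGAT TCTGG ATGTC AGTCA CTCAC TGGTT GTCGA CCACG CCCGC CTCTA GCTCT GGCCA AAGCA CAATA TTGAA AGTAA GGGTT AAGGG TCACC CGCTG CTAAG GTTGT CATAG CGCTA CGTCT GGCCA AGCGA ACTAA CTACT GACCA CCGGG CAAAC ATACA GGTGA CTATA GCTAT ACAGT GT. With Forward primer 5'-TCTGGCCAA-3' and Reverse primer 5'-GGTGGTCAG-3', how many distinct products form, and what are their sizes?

Two products: 100 bp, 30 bp

The forward primer TCTGGCCAA matches the top strand at positions 73–81, 143–151.
The reverse primer's reverse complement is CTGACCACC, matching at positions 164–172.
Each forward site pairs with the reverse site to give a product ending at position 172: sizes 100, 30 bp.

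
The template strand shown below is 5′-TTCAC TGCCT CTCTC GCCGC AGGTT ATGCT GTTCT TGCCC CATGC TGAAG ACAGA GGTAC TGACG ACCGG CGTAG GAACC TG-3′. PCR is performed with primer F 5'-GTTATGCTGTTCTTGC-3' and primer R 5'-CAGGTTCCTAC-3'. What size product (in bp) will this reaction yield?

The forward primer matches the template at positions 23–38.
The reverse primer's reverse complement is GTAGGAACCTG, which matches the template at positions 72–82.
Amplicon spans positions 23–82: 60 bp.

60 bp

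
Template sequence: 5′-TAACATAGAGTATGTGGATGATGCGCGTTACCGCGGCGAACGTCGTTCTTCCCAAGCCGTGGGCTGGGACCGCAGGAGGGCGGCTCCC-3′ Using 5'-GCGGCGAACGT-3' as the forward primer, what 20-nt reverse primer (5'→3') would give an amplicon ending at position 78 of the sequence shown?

5'-CTCCTGCGGTCCCAGCCCAC-3'

The forward primer binds at positions 33–43; the product's 3' end on the top strand is position 78.
The reverse primer anneals to the top strand over positions 59–78, i.e. to GTGGGCTGGGACCGCAGGAG.
Its sequence written 5'→3' is the reverse complement: CTCCTGCGGTCCCAGCCCAC.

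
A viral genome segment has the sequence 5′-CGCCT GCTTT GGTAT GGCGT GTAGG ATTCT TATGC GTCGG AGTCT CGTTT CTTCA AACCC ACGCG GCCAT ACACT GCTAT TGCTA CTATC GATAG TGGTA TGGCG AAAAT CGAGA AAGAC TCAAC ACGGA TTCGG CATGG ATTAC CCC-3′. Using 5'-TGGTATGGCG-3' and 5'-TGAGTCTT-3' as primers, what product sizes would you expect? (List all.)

114 bp, 28 bp

The forward primer TGGTATGGCG matches the top strand at positions 10–19, 96–105.
The reverse primer's reverse complement is AAGACTCA, matching at positions 116–123.
Each forward site pairs with the reverse site to give a product ending at position 123: sizes 114, 28 bp.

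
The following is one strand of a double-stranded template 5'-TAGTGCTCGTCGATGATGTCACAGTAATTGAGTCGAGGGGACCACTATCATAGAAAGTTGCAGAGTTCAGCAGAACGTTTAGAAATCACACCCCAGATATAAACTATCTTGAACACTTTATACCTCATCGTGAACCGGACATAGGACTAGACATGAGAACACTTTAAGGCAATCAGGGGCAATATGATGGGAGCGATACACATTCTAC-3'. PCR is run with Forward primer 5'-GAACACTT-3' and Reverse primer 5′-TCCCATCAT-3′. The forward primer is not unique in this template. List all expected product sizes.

82 bp, 36 bp

The forward primer GAACACTT matches the top strand at positions 111–118, 157–164.
The reverse primer's reverse complement is ATGATGGGA, matching at positions 184–192.
Each forward site pairs with the reverse site to give a product ending at position 192: sizes 82, 36 bp.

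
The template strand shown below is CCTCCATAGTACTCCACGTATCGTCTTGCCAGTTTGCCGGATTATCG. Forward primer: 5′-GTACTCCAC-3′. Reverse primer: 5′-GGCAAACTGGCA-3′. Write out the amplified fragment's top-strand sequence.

5'-GTACTCCACGTATCGTCTTGCCAGTTTGCC-3'

The forward primer matches the template at positions 9–17.
The reverse primer's reverse complement is TGCCAGTTTGCC, which matches the template at positions 27–38.
The product is the template from position 9 through 38 (30 bp).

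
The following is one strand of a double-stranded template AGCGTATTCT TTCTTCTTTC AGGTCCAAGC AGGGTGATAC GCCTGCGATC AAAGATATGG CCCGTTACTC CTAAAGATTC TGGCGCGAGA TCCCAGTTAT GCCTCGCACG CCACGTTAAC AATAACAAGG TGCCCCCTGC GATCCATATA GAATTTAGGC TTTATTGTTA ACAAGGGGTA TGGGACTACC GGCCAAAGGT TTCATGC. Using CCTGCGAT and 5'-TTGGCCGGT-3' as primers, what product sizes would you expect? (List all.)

The forward primer CCTGCGAT matches the top strand at positions 42–49, 136–143.
The reverse primer's reverse complement is ACCGGCCAA, matching at positions 188–196.
Each forward site pairs with the reverse site to give a product ending at position 196: sizes 155, 61 bp.

155 bp, 61 bp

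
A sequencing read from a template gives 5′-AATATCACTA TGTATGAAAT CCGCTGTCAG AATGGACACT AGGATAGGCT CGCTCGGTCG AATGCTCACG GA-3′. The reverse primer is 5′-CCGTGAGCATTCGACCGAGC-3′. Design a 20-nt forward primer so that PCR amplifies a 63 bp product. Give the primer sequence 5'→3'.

The reverse primer's reverse complement GCTCGGTCGAATGCTCACGG matches the template at positions 52–71, so the product ends at position 71.
A 63 bp product then starts at position 71 − 63 + 1 = 9.
The forward primer is identical to the top strand there: TATGTATGAAATCCGCTGTC.

5'-TATGTATGAAATCCGCTGTC-3'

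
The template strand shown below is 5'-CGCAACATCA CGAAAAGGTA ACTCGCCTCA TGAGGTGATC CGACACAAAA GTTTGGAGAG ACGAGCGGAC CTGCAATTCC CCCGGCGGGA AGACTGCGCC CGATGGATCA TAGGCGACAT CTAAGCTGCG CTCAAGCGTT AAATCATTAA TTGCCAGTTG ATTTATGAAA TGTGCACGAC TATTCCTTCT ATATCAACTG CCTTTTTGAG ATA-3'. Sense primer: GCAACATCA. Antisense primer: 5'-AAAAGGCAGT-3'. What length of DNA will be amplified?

Forward primer GCAACATCA is found on the top strand at positions 2–10.
Taking the reverse complement of AAAAGGCAGT gives ACTGCCTTTT, found at positions 197–206 on the template; the primer anneals here to the top strand with its 3' end pointing upstream.
The product runs from position 2 to position 206, so its length is 206 − 2 + 1 = 205 bp.

205 bp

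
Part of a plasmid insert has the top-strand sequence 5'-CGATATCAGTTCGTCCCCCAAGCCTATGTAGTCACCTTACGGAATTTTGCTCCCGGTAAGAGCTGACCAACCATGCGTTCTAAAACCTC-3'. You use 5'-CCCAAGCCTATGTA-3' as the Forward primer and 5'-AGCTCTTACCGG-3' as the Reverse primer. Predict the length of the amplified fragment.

48 bp

The forward primer matches the template at positions 17–30.
Reverse complement of the reverse primer: CCGGTAAGAGCT. This occurs on the top strand at positions 53–64.
Product length = (reverse-primer end) − (forward-primer start) + 1 = 64 − 17 + 1 = 48 bp.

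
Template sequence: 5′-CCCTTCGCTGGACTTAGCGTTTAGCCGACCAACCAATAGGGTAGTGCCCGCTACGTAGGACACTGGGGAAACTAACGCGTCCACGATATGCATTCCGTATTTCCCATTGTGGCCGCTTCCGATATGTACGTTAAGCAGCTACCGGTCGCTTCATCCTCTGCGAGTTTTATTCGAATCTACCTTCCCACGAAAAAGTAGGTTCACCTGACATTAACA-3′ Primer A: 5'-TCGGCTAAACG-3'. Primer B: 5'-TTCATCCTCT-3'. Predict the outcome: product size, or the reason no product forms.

No product — the primers' 3' ends point away from each other.

Primer A (TCGGCTAAACG) has reverse complement CGTTTAGCCGA, which matches the top strand at positions 18–28; primer A anneals to the top strand there with its 3' end pointing upstream toward position 18.
Primer B (TTCATCCTCT) matches the top strand directly at positions 150–159; it anneals to the bottom strand with its 3' end pointing downstream toward position 159.
The 3' ends diverge (primer A extends toward position 1, primer B toward position 216), so the primers never converge on a shared product.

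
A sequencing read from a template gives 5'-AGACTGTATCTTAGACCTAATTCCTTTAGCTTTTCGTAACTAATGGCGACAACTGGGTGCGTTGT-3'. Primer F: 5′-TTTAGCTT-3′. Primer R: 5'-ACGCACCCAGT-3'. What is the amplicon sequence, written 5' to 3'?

5'-TTTAGCTTTTCGTAACTAATGGCGACAACTGGGTGCGT-3'

Forward primer TTTAGCTT is found on the top strand at positions 25–32.
Reverse complement of the reverse primer: ACTGGGTGCGT. This occurs on the top strand at positions 52–62.
The product is the template from position 25 through 62 (38 bp).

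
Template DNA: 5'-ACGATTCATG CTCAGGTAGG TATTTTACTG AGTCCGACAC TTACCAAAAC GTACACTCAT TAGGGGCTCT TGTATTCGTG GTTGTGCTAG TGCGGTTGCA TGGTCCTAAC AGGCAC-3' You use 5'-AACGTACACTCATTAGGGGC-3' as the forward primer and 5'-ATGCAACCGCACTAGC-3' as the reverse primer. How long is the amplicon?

Scanning the template, AACGTACACTCATTAGGGGC occurs at positions 48–67; this primer anneals to the bottom strand there with its 3' end pointing downstream.
Reverse complement of the reverse primer: GCTAGTGCGGTTGCAT. This occurs on the top strand at positions 86–101.
Product length = (reverse-primer end) − (forward-primer start) + 1 = 101 − 48 + 1 = 54 bp.

54 bp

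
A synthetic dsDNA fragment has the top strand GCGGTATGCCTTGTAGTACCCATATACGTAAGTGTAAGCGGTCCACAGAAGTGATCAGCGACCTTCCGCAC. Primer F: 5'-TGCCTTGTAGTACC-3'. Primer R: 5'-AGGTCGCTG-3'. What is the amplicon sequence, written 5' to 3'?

5'-TGCCTTGTAGTACCCATATACGTAAGTGTAAGCGGTCCACAGAAGTGATCAGCGACCT-3'

Forward primer TGCCTTGTAGTACC is found on the top strand at positions 7–20.
The reverse primer's reverse complement is CAGCGACCT, which matches the template at positions 56–64.
The product is the template from position 7 through 64 (58 bp).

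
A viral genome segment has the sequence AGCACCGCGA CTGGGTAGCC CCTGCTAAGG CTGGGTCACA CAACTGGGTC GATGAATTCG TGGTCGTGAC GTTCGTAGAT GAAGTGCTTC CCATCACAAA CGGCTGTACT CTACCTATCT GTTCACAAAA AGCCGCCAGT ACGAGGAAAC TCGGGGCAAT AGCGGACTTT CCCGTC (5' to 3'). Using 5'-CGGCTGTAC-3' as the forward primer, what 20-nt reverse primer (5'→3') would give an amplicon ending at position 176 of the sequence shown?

The forward primer binds at positions 101–109; the product's 3' end on the top strand is position 176.
The reverse primer anneals to the top strand over positions 157–176, i.e. to CAATAGCGGACTTTCCCGTC.
Its sequence written 5'→3' is the reverse complement: GACGGGAAAGTCCGCTATTG.

5'-GACGGGAAAGTCCGCTATTG-3'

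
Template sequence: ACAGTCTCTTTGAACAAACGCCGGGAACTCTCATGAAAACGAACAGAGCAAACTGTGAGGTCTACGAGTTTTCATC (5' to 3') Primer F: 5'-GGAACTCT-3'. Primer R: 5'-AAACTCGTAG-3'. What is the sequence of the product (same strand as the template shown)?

The forward primer matches the template at positions 24–31.
Reverse complement of the reverse primer: CTACGAGTTT. This occurs on the top strand at positions 62–71.
The product is the template from position 24 through 71 (48 bp).

5'-GGAACTCTCATGAAAACGAACAGAGCAAACTGTGAGGTCTACGAGTTT-3'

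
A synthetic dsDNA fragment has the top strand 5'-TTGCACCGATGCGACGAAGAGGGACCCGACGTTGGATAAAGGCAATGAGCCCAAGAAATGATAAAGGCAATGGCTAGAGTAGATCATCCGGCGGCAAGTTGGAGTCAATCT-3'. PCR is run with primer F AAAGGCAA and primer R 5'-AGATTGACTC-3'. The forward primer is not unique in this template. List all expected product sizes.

The forward primer AAAGGCAA matches the top strand at positions 38–45, 63–70.
The reverse primer's reverse complement is GAGTCAATCT, matching at positions 102–111.
Each forward site pairs with the reverse site to give a product ending at position 111: sizes 74, 49 bp.

74 bp, 49 bp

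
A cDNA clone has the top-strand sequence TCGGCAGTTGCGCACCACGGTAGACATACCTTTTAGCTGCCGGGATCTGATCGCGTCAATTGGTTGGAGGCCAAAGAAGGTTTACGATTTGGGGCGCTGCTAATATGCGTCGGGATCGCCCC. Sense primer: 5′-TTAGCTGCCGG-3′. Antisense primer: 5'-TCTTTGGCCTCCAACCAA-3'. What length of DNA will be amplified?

45 bp

The forward primer matches the template at positions 33–43.
The reverse primer's reverse complement is TTGGTTGGAGGCCAAAGA, which matches the template at positions 60–77.
Product length = (reverse-primer end) − (forward-primer start) + 1 = 77 − 33 + 1 = 45 bp.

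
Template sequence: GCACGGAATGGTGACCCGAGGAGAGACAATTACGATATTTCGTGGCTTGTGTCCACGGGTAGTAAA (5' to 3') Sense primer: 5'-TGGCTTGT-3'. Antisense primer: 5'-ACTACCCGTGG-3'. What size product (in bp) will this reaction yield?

The forward primer matches the template at positions 43–50.
Taking the reverse complement of ACTACCCGTGG gives CCACGGGTAGT, found at positions 53–63 on the template; the primer anneals here to the top strand with its 3' end pointing upstream.
The product runs from position 43 to position 63, so its length is 63 − 43 + 1 = 21 bp.

21 bp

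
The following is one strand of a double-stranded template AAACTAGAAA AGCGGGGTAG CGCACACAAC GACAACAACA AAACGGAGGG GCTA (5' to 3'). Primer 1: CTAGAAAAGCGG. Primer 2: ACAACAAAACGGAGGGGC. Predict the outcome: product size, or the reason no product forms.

No product — both primers anneal to the same strand and extend in the same direction.

Primer 1 (CTAGAAAAGCGG) matches the top strand at positions 4–15 (3' end points downstream).
Primer 2 (ACAACAAAACGGAGGGGC) also matches the top strand directly, at positions 35–52 — its reverse complement GCCCCTCCGTTTTGTTGT is not present.
Both primers anneal to the bottom strand with 3' ends pointing the same way, so neither can prime synthesis back toward the other.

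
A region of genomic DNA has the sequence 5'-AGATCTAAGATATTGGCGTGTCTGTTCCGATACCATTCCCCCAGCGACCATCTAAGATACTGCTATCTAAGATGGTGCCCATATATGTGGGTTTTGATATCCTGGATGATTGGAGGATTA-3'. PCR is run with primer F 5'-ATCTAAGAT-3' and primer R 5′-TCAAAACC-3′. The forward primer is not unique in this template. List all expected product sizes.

95 bp, 48 bp, 33 bp

The forward primer ATCTAAGAT matches the top strand at positions 3–11, 50–58, 65–73.
The reverse primer's reverse complement is GGTTTTGA, matching at positions 90–97.
Each forward site pairs with the reverse site to give a product ending at position 97: sizes 95, 48, 33 bp.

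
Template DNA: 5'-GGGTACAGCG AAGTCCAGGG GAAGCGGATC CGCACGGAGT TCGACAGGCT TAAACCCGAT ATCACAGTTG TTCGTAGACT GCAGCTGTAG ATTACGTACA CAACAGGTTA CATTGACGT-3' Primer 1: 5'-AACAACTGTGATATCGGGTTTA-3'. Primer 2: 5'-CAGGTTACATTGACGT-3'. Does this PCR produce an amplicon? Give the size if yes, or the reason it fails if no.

Primer 1 (AACAACTGTGATATCGGGTTTA) has reverse complement TAAACCCGATATCACAGTTGTT, which matches the top strand at positions 51–72; primer 1 anneals to the top strand there with its 3' end pointing upstream toward position 51.
Primer 2 (CAGGTTACATTGACGT) matches the top strand directly at positions 104–119; it anneals to the bottom strand with its 3' end pointing downstream toward position 119.
The 3' ends diverge (primer 1 extends toward position 1, primer 2 toward position 119), so the primers never converge on a shared product.

No product — the primers' 3' ends point away from each other.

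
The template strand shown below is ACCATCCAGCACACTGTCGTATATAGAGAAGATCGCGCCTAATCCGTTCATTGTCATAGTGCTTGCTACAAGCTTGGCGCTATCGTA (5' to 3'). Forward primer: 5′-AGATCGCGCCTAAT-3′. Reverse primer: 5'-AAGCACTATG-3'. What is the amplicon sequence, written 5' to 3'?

5'-AGATCGCGCCTAATCCGTTCATTGTCATAGTGCTT-3'

Forward primer AGATCGCGCCTAAT is found on the top strand at positions 30–43.
The reverse primer's reverse complement is CATAGTGCTT, which matches the template at positions 55–64.
The product is the template from position 30 through 64 (35 bp).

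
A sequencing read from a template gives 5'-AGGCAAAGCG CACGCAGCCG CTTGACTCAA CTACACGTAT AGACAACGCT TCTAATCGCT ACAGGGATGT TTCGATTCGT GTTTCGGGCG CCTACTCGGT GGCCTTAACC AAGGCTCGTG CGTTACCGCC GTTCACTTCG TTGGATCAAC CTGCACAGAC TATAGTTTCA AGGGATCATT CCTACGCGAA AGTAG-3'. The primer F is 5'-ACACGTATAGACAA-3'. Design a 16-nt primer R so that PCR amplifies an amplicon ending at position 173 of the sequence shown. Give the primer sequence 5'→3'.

5'-CCTTGAAACTATAGTC-3'

The forward primer binds at positions 33–46; the product's 3' end on the top strand is position 173.
The reverse primer anneals to the top strand over positions 158–173, i.e. to GACTATAGTTTCAAGG.
Its sequence written 5'→3' is the reverse complement: CCTTGAAACTATAGTC.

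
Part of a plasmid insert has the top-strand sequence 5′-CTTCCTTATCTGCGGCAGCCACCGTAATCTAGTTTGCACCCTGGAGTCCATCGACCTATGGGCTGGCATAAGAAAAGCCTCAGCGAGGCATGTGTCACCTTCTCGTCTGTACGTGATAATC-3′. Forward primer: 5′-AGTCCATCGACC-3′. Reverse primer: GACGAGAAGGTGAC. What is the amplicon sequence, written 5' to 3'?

5'-AGTCCATCGACCTATGGGCTGGCATAAGAAAAGCCTCAGCGAGGCATGTGTCACCTTCTCGTC-3'

Scanning the template, AGTCCATCGACC occurs at positions 45–56; this primer anneals to the bottom strand there with its 3' end pointing downstream.
Taking the reverse complement of GACGAGAAGGTGAC gives GTCACCTTCTCGTC, found at positions 94–107 on the template; the primer anneals here to the top strand with its 3' end pointing upstream.
The product is the template from position 45 through 107 (63 bp).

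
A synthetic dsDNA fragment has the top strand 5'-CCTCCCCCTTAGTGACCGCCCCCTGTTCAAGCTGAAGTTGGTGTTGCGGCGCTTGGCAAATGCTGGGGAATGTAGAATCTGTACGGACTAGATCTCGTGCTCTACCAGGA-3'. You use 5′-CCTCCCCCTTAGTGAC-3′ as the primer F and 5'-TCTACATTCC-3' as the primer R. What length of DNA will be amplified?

Scanning the template, CCTCCCCCTTAGTGAC occurs at positions 1–16; this primer anneals to the bottom strand there with its 3' end pointing downstream.
Taking the reverse complement of TCTACATTCC gives GGAATGTAGA, found at positions 67–76 on the template; the primer anneals here to the top strand with its 3' end pointing upstream.
Product length = (reverse-primer end) − (forward-primer start) + 1 = 76 − 1 + 1 = 76 bp.

76 bp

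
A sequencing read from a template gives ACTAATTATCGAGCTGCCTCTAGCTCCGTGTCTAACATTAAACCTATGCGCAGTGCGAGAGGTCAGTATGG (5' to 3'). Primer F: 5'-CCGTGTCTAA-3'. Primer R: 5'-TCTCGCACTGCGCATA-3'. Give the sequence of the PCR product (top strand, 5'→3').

5'-CCGTGTCTAACATTAAACCTATGCGCAGTGCGAGA-3'

Scanning the template, CCGTGTCTAA occurs at positions 26–35; this primer anneals to the bottom strand there with its 3' end pointing downstream.
Taking the reverse complement of TCTCGCACTGCGCATA gives TATGCGCAGTGCGAGA, found at positions 45–60 on the template; the primer anneals here to the top strand with its 3' end pointing upstream.
The product is the template from position 26 through 60 (35 bp).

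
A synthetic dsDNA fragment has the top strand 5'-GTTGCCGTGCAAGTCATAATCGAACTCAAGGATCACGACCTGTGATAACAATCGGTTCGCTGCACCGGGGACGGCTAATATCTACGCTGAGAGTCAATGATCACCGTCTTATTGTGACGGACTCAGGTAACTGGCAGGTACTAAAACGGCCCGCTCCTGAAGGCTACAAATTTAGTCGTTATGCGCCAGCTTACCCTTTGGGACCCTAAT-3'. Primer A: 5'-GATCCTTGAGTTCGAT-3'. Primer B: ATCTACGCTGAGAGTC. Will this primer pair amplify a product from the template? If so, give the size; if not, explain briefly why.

Primer A (GATCCTTGAGTTCGAT) has reverse complement ATCGAACTCAAGGATC, which matches the top strand at positions 19–34; primer A anneals to the top strand there with its 3' end pointing upstream toward position 19.
Primer B (ATCTACGCTGAGAGTC) matches the top strand directly at positions 80–95; it anneals to the bottom strand with its 3' end pointing downstream toward position 95.
The 3' ends diverge (primer A extends toward position 1, primer B toward position 210), so the primers never converge on a shared product.

No product — the primers' 3' ends point away from each other.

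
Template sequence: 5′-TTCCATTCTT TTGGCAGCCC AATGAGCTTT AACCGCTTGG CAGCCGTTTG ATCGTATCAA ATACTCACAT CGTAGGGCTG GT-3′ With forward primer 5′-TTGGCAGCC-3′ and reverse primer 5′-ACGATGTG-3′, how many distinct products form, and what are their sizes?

Two products: 63 bp, 37 bp

The forward primer TTGGCAGCC matches the top strand at positions 11–19, 37–45.
The reverse primer's reverse complement is CACATCGT, matching at positions 66–73.
Each forward site pairs with the reverse site to give a product ending at position 73: sizes 63, 37 bp.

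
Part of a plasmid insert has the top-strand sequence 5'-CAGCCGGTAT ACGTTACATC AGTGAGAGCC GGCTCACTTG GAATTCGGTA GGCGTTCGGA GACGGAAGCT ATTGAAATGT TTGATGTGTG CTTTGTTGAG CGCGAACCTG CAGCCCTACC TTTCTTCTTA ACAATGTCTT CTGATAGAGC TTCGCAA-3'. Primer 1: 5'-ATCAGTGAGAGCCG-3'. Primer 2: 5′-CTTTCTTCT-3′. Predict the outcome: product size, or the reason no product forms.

No product — both primers anneal to the same strand and extend in the same direction.

Primer 1 (ATCAGTGAGAGCCG) matches the top strand at positions 18–31 (3' end points downstream).
Primer 2 (CTTTCTTCT) also matches the top strand directly, at positions 120–128 — its reverse complement AGAAGAAAG is not present.
Both primers anneal to the bottom strand with 3' ends pointing the same way, so neither can prime synthesis back toward the other.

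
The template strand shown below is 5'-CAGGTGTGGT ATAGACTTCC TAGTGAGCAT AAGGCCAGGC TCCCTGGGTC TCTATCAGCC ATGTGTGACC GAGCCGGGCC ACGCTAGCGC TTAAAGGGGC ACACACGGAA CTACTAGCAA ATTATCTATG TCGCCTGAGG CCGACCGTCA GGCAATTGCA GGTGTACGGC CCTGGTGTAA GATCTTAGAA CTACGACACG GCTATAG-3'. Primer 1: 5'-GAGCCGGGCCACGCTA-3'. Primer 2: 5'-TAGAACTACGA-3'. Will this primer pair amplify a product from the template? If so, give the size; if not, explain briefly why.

No product — both primers anneal to the same strand and extend in the same direction.

Primer 1 (GAGCCGGGCCACGCTA) matches the top strand at positions 71–86 (3' end points downstream).
Primer 2 (TAGAACTACGA) also matches the top strand directly, at positions 186–196 — its reverse complement TCGTAGTTCTA is not present.
Both primers anneal to the bottom strand with 3' ends pointing the same way, so neither can prime synthesis back toward the other.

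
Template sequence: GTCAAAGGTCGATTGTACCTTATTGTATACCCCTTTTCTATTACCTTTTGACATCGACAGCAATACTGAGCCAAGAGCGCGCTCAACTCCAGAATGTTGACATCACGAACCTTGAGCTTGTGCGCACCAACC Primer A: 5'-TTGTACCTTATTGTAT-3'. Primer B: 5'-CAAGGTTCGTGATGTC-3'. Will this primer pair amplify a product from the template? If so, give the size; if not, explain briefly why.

Yes — a 102 bp product.

Primer A (TTGTACCTTATTGTAT) matches the top strand at positions 13–28; it acts as a forward primer.
Primer B's reverse complement is GACATCACGAACCTTG, matching the top strand at positions 99–114; it acts as a reverse primer.
The 3' ends face each other across positions 13–114, giving a 102 bp product.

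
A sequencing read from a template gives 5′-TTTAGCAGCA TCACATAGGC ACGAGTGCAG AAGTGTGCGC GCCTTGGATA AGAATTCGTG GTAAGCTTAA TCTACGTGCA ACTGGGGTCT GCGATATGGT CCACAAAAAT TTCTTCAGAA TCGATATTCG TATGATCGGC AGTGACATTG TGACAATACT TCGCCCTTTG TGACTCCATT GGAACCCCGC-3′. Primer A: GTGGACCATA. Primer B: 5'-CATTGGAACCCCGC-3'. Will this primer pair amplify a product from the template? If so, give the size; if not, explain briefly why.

Primer A (GTGGACCATA) has reverse complement TATGGTCCAC, which matches the top strand at positions 95–104; primer A anneals to the top strand there with its 3' end pointing upstream toward position 95.
Primer B (CATTGGAACCCCGC) matches the top strand directly at positions 177–190; it anneals to the bottom strand with its 3' end pointing downstream toward position 190.
The 3' ends diverge (primer A extends toward position 1, primer B toward position 190), so the primers never converge on a shared product.

No product — the primers' 3' ends point away from each other.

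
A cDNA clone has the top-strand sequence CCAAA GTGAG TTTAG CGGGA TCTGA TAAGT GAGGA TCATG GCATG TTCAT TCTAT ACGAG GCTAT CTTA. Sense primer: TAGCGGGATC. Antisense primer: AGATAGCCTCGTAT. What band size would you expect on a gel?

55 bp

Forward primer TAGCGGGATC is found on the top strand at positions 13–22.
Taking the reverse complement of AGATAGCCTCGTAT gives ATACGAGGCTATCT, found at positions 54–67 on the template; the primer anneals here to the top strand with its 3' end pointing upstream.
Amplicon spans positions 13–67: 55 bp.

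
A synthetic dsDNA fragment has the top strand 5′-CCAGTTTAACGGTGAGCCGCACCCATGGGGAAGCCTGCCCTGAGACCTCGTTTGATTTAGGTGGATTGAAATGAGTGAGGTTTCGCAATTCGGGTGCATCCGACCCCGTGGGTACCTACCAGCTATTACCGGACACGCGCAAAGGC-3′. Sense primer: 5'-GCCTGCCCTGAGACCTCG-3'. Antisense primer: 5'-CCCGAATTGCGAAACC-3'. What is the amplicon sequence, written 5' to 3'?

Forward primer GCCTGCCCTGAGACCTCG is found on the top strand at positions 33–50.
Taking the reverse complement of CCCGAATTGCGAAACC gives GGTTTCGCAATTCGGG, found at positions 79–94 on the template; the primer anneals here to the top strand with its 3' end pointing upstream.
The product is the template from position 33 through 94 (62 bp).

5'-GCCTGCCCTGAGACCTCGTTTGATTTAGGTGGATTGAAATGAGTGAGGTTTCGCAATTCGGG-3'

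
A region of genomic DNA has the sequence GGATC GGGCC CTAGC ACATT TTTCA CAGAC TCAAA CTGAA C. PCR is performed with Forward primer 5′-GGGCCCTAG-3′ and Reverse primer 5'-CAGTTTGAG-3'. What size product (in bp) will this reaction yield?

33 bp

The forward primer matches the template at positions 6–14.
Taking the reverse complement of CAGTTTGAG gives CTCAAACTG, found at positions 30–38 on the template; the primer anneals here to the top strand with its 3' end pointing upstream.
The product runs from position 6 to position 38, so its length is 38 − 6 + 1 = 33 bp.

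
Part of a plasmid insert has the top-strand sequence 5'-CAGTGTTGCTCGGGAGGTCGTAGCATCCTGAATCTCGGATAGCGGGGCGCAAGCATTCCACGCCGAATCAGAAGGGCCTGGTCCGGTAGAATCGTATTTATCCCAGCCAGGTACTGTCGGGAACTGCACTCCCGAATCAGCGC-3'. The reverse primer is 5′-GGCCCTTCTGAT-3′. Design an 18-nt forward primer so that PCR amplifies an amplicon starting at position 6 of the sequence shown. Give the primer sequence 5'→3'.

5'-TTGCTCGGGAGGTCGTAG-3'

The reverse primer's reverse complement ATCAGAAGGGCC matches the template at positions 67–78; the product starts at position 6.
The forward primer is identical to the top strand over positions 6–23: TTGCTCGGGAGGTCGTAG.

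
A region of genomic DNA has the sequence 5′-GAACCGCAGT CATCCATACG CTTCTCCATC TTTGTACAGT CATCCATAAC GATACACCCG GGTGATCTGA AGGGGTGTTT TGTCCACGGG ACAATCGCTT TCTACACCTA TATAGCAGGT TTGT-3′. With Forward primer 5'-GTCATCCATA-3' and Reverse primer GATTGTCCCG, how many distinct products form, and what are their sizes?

Two products: 88 bp, 58 bp

The forward primer GTCATCCATA matches the top strand at positions 9–18, 39–48.
The reverse primer's reverse complement is CGGGACAATC, matching at positions 87–96.
Each forward site pairs with the reverse site to give a product ending at position 96: sizes 88, 58 bp.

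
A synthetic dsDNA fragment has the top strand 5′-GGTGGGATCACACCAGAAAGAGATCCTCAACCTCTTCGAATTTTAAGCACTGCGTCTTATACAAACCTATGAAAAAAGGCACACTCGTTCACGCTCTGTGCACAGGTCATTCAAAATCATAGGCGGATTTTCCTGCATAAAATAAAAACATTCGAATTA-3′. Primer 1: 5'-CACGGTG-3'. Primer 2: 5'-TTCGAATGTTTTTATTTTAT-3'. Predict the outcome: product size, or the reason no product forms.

No product — primer 1 has no binding site in the template.

Primer 1 (CACGGTG) does not match the top strand, and its reverse complement CACCGTG does not match either.
With no annealing site for primer 1, no amplification occurs.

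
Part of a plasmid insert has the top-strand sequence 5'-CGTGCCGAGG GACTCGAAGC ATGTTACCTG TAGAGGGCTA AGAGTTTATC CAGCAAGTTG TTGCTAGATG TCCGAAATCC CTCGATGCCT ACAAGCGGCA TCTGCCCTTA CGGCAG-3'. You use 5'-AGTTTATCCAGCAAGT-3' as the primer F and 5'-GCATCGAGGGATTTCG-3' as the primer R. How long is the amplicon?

46 bp

Forward primer AGTTTATCCAGCAAGT is found on the top strand at positions 43–58.
Taking the reverse complement of GCATCGAGGGATTTCG gives CGAAATCCCTCGATGC, found at positions 73–88 on the template; the primer anneals here to the top strand with its 3' end pointing upstream.
Product length = (reverse-primer end) − (forward-primer start) + 1 = 88 − 43 + 1 = 46 bp.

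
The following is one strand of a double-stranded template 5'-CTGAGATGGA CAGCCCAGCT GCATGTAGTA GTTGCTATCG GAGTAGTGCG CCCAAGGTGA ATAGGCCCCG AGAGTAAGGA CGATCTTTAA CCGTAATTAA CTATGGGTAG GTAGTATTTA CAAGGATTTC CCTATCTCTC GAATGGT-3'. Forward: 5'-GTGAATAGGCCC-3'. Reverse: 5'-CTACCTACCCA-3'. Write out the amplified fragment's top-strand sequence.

The forward primer matches the template at positions 57–68.
The reverse primer's reverse complement is TGGGTAGGTAG, which matches the template at positions 104–114.
The product is the template from position 57 through 114 (58 bp).

5'-GTGAATAGGCCCCGAGAGTAAGGACGATCTTTAACCGTAATTAACTATGGGTAGGTAG-3'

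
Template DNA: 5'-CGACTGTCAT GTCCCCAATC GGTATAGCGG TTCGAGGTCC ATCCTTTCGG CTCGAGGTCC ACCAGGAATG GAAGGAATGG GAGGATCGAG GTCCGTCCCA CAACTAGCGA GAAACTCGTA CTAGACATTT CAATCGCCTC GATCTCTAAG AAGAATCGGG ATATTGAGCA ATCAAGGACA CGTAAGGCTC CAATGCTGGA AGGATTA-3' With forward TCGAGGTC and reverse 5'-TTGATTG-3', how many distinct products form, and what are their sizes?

The forward primer TCGAGGTC matches the top strand at positions 32–39, 52–59, 86–93.
The reverse primer's reverse complement is CAATCAA, matching at positions 169–175.
Each forward site pairs with the reverse site to give a product ending at position 175: sizes 144, 124, 90 bp.

Three products: 144 bp, 124 bp, 90 bp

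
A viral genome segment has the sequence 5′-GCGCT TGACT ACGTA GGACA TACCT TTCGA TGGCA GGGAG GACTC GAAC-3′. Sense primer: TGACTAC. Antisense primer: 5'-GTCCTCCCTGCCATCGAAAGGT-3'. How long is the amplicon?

38 bp

The forward primer matches the template at positions 6–12.
Taking the reverse complement of GTCCTCCCTGCCATCGAAAGGT gives ACCTTTCGATGGCAGGGAGGAC, found at positions 22–43 on the template; the primer anneals here to the top strand with its 3' end pointing upstream.
The product runs from position 6 to position 43, so its length is 43 − 6 + 1 = 38 bp.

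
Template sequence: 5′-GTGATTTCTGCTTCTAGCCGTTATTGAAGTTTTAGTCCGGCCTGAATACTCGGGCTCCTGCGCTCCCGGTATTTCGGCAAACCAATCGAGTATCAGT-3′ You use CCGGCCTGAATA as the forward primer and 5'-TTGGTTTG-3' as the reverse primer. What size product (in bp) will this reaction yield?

49 bp

Scanning the template, CCGGCCTGAATA occurs at positions 37–48; this primer anneals to the bottom strand there with its 3' end pointing downstream.
The reverse primer's reverse complement is CAAACCAA, which matches the template at positions 78–85.
Product length = (reverse-primer end) − (forward-primer start) + 1 = 85 − 37 + 1 = 49 bp.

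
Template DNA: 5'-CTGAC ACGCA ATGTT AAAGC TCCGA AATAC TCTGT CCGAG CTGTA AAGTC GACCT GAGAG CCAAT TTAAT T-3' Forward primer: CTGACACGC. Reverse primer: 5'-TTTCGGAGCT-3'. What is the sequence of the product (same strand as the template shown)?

5'-CTGACACGCAATGTTAAAGCTCCGAAA-3'

Scanning the template, CTGACACGC occurs at positions 1–9; this primer anneals to the bottom strand there with its 3' end pointing downstream.
Reverse complement of the reverse primer: AGCTCCGAAA. This occurs on the top strand at positions 18–27.
The product is the template from position 1 through 27 (27 bp).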